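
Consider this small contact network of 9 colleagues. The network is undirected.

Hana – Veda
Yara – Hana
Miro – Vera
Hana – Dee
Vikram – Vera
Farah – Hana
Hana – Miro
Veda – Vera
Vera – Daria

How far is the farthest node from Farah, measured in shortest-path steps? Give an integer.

4

Distances from Farah: Daria:4, Dee:2, Hana:1, Miro:2, Veda:2, Vera:3, Vikram:4, Yara:2.
The largest is 4 (to Daria and Vikram), so the eccentricity of Farah is 4.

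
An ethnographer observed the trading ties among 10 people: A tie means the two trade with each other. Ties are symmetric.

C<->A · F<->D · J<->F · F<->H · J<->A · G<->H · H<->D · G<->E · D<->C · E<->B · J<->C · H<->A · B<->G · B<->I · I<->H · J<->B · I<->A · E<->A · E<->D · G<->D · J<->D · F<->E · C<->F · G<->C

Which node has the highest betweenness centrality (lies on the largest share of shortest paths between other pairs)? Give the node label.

H

Unnormalized betweenness of each node: A:10/3, B:25/12, C:17/12, D:23/12, E:9/4, F:4/3, G:25/12, H:43/12, I:5/6, J:13/6.
H has the largest value, 43/12, making it the main broker — the node through which the most shortest paths run.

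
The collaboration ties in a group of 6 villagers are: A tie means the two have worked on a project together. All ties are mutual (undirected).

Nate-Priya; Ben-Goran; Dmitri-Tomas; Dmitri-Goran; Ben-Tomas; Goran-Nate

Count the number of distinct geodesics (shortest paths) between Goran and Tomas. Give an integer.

The shortest distance is 2. The length-2 paths are: Goran–Dmitri–Tomas; Goran–Ben–Tomas.
That gives 2 distinct shortest paths.

2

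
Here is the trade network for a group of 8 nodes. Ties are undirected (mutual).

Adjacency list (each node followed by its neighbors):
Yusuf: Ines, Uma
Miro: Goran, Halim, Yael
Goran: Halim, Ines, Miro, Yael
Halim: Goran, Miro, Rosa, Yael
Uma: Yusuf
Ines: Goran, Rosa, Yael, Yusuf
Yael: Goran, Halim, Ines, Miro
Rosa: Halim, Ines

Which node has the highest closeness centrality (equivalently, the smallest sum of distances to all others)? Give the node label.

Farness (sum of distances to all others) for each node — Goran:11, Halim:13, Ines:10, Miro:14, Rosa:13, Uma:20, Yael:11, Yusuf:14.
The smallest farness is 10, for Ines, so Ines has the highest closeness.

Ines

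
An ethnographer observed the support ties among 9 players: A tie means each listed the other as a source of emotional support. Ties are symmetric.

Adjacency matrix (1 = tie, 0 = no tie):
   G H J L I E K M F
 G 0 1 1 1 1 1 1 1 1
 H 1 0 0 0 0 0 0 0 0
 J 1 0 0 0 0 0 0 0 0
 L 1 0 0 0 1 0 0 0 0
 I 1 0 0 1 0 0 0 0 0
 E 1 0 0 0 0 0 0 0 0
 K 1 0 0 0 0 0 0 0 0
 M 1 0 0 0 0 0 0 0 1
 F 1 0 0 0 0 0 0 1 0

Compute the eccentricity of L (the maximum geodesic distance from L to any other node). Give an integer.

Distances from L: E:2, F:2, G:1, H:2, I:1, J:2, K:2, M:2.
The largest is 2 (to H, J, E, K, M, and F), so the eccentricity of L is 2.

2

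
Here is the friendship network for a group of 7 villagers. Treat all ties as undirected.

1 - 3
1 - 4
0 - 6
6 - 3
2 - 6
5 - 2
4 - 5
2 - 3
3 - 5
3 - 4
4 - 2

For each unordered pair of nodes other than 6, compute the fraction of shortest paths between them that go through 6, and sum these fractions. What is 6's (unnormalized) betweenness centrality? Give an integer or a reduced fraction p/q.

5

Pairs whose geodesics pass through 6 — 0–4: 2/2; 0–5: 2/2; 0–3: 1; 0–1: 1; 0–2: 1.
All other pairs contribute 0.
Summing the contributions gives betweenness(6) = 5.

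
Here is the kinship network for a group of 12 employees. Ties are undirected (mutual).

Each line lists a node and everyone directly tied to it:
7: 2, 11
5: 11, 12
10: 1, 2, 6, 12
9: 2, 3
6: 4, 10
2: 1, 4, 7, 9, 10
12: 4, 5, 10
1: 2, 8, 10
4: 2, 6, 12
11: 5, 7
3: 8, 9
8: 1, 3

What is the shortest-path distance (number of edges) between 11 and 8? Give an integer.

4

One shortest route is 11 – 7 – 2 – 1 – 8, which uses 4 edges, and at distance 3 from 11 we only reach {1, 4, 9, 10}, which does not include 8. So d(11,8) = 4.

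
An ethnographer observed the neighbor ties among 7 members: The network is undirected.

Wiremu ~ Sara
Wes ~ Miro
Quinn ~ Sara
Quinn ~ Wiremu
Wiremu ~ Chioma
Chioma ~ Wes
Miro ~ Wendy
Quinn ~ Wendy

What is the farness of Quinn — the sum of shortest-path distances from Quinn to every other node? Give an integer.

Distances from Quinn: Chioma:2, Miro:2, Sara:1, Wendy:1, Wes:3, Wiremu:1.
Sum = 2 + 2 + 1 + 1 + 3 + 1 = 10.

10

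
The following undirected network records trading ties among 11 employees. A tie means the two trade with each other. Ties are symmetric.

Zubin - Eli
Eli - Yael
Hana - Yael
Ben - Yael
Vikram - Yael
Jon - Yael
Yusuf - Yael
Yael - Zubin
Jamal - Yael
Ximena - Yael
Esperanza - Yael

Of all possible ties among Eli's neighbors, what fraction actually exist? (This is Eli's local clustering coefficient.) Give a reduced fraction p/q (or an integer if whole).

Eli's neighbors: Yael and Zubin (k = 2).
Possible neighbor pairs: C(2,2) = 1. Edges among them: Yael–Zubin → e = 1.
Clustering(Eli) = 1/1.

1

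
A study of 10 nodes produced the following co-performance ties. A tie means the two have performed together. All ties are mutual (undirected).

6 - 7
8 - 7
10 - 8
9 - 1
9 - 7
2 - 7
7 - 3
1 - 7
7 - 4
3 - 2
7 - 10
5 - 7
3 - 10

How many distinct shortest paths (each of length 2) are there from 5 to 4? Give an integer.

1

The shortest distance is 2, and the only length-2 path is 5–7–4. So there is exactly 1 shortest path.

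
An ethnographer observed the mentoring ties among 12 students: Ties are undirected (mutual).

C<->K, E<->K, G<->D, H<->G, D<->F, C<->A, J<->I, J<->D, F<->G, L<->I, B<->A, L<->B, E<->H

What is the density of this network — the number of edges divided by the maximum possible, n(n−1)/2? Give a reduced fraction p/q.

There are 13 edges and 12 nodes, so the maximum possible is C(12,2) = 66.
Density = 13/66.

13/66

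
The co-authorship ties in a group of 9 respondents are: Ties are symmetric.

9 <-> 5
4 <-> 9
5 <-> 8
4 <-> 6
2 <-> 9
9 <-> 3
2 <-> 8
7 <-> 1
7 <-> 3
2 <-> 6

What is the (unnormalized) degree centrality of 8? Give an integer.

2

8 is directly tied to 2 and 5. That is 2 neighbors, so the degree of 8 is 2.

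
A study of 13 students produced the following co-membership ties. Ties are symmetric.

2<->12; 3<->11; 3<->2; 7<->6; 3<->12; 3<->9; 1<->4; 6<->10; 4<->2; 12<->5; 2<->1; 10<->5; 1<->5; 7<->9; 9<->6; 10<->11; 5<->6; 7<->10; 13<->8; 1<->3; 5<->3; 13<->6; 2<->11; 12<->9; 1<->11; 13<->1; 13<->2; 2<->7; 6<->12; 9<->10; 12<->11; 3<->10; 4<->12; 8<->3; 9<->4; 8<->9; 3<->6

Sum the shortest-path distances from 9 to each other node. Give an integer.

17

Distances from 9: 1:2, 2:2, 3:1, 4:1, 5:2, 6:1, 7:1, 8:1, 10:1, 11:2, 12:1, 13:2.
Sum = 2 + 2 + 1 + 1 + 2 + 1 + 1 + 1 + 1 + 2 + 1 + 2 = 17.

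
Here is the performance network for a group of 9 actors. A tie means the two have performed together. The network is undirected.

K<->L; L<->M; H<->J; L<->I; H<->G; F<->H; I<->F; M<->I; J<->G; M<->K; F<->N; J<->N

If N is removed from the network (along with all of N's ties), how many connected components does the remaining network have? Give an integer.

1

N's neighbors (F and J) remain reachable from one another through other ties, so the rest of the network stays in one piece.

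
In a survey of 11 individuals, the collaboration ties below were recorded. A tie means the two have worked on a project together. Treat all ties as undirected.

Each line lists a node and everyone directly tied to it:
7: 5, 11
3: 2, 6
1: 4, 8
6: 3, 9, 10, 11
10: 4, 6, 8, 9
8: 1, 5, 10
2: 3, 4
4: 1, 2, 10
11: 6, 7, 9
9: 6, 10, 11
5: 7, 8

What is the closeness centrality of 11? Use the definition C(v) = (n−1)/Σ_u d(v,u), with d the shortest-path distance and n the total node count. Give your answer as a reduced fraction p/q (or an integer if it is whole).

Distances from 11: 1:4, 2:3, 3:2, 4:3, 5:2, 6:1, 7:1, 8:3, 9:1, 10:2. Sum = 22.
n = 11, so closeness = 10/22 = 5/11.

5/11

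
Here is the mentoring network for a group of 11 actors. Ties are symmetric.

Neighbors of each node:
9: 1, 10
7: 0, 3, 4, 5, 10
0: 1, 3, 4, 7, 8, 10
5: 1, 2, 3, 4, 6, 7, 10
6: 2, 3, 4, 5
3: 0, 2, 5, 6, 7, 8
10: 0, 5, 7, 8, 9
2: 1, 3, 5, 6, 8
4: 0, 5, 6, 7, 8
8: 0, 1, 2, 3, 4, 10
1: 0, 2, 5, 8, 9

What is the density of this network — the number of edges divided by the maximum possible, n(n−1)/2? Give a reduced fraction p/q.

There are 28 edges and 11 nodes, so the maximum possible is C(11,2) = 55.
Density = 28/55.

28/55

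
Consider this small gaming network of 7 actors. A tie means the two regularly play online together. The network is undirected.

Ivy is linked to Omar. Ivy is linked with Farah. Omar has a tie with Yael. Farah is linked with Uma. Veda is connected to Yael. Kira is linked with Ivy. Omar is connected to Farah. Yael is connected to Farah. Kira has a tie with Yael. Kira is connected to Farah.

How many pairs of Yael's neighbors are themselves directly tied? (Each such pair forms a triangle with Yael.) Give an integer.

Yael's neighbors: Farah, Kira, Omar, and Veda.
Neighbor pairs that are themselves tied: Yael–Farah–Kira; Yael–Farah–Omar. Each forms one triangle with Yael, for 2 in total.

2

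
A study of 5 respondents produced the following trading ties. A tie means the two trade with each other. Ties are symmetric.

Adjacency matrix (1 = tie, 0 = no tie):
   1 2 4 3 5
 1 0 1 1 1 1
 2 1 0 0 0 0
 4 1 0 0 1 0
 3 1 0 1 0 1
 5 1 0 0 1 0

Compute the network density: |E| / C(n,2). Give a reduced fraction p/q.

There are 6 edges and 5 nodes, so the maximum possible is C(5,2) = 10.
Density = 6/10 = 3/5.

3/5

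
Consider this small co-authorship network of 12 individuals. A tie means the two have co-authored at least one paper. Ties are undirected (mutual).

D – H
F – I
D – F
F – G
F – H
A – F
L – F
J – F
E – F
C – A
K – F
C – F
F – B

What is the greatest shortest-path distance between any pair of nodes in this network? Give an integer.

2

Eccentricity of each node (its greatest distance to any other): A:2, B:2, C:2, D:2, E:2, F:1, G:2, H:2, I:2, J:2, K:2, L:2.
The maximum eccentricity is 2, realized for instance by the pair L–B via L – F – B. So the diameter is 2.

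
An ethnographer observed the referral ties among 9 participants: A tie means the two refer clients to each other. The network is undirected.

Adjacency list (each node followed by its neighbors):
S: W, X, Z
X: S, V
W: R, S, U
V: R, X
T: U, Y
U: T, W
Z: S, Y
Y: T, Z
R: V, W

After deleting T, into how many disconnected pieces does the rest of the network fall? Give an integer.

1

T's neighbors (U and Y) remain reachable from one another through other ties, so the rest of the network stays in one piece.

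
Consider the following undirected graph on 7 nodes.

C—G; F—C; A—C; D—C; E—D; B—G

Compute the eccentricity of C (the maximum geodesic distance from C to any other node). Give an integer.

2

Distances from C: A:1, B:2, D:1, E:2, F:1, G:1.
The largest is 2 (to E and B), so the eccentricity of C is 2.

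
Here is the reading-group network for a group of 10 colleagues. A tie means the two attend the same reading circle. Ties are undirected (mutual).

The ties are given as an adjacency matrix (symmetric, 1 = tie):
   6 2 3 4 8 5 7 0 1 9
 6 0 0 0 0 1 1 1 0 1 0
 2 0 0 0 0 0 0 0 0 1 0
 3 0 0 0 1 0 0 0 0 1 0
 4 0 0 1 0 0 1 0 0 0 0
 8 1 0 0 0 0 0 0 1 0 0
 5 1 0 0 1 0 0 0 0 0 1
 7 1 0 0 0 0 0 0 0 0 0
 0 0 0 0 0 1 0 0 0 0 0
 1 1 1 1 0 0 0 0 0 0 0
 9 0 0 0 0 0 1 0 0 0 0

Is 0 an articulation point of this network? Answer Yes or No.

No

Even without 0, every remaining node can still reach every other (the residual graph is connected), so 0 is not a cut vertex.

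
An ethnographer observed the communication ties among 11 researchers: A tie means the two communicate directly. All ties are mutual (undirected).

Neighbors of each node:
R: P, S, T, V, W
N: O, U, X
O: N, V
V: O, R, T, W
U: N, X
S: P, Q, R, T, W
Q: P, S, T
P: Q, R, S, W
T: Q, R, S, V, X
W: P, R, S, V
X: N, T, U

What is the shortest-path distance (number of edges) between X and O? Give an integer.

2

One shortest route is X – N – O, which uses 2 edges, and X and O are not directly tied, so nothing shorter exists. So d(X,O) = 2.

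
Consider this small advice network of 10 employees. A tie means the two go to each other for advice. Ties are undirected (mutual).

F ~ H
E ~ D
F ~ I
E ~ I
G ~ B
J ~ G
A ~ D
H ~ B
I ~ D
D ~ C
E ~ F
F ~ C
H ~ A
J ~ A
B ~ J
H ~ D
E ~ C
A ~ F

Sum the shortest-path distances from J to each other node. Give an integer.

18

Distances from J: A:1, B:1, C:3, D:2, E:3, F:2, G:1, H:2, I:3.
Sum = 1 + 1 + 3 + 2 + 3 + 2 + 1 + 2 + 3 = 18.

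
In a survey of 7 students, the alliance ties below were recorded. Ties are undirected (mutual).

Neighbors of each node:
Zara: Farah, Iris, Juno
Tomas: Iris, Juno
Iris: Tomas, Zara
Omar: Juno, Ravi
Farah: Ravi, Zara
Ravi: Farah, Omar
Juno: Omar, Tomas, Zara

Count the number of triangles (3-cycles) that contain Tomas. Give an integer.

Tomas's neighbors are Iris and Juno, but none of them are tied to each other, so no triangle contains Tomas.

0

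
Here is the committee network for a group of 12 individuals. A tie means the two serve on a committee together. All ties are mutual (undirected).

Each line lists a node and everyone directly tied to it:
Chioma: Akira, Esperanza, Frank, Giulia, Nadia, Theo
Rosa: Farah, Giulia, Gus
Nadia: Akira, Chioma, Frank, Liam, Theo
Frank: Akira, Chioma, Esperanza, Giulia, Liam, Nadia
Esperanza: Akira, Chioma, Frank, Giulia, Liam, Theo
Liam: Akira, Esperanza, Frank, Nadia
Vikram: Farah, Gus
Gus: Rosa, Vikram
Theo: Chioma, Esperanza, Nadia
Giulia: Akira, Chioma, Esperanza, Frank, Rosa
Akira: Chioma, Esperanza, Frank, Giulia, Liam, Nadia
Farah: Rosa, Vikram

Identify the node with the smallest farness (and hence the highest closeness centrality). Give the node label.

Farness (sum of distances to all others) for each node — Akira:20, Chioma:20, Esperanza:20, Farah:30, Frank:20, Giulia:18, Gus:30, Liam:26, Nadia:25, Rosa:22, Theo:27, Vikram:38.
The smallest farness is 18, for Giulia, so Giulia has the highest closeness.

Giulia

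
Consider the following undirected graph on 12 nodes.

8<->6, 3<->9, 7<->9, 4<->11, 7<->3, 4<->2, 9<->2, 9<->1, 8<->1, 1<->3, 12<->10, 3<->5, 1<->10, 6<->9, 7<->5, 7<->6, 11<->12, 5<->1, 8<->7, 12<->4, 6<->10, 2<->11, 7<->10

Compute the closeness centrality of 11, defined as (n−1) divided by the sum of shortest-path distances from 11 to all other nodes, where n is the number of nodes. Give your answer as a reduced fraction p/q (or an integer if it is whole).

11/27

Distances from 11: 1:3, 2:1, 3:3, 4:1, 5:4, 6:3, 7:3, 8:4, 9:2, 10:2, 12:1. Sum = 27.
n = 12, so closeness = 11/27.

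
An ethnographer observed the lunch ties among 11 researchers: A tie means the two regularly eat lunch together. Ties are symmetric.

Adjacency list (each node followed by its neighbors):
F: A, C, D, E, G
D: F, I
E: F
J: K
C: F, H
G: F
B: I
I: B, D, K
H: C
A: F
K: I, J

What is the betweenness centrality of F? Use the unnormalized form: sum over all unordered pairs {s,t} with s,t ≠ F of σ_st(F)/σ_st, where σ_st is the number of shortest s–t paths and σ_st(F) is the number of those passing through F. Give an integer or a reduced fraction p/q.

Pairs whose geodesics pass through F — G–B: 1; G–J: 1; G–C: 1; G–A: 1; G–D: 1; G–I: 1; G–E: 1; G–H: 1; G–K: 1; B–C: 1; B–A: 1; B–E: 1; B–H: 1; J–C: 1 … (+20 more pairs).
All other pairs contribute 0.
Summing the contributions gives betweenness(F) = 34.

34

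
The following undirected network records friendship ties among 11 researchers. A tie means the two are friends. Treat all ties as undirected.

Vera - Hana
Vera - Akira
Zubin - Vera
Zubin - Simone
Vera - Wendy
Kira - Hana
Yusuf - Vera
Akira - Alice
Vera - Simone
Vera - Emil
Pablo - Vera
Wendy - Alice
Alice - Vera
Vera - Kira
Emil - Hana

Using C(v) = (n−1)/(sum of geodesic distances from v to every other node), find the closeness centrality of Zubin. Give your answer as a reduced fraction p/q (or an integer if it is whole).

5/9

Distances from Zubin: Akira:2, Alice:2, Emil:2, Hana:2, Kira:2, Pablo:2, Simone:1, Vera:1, Wendy:2, Yusuf:2. Sum = 18.
n = 11, so closeness = 10/18 = 5/9.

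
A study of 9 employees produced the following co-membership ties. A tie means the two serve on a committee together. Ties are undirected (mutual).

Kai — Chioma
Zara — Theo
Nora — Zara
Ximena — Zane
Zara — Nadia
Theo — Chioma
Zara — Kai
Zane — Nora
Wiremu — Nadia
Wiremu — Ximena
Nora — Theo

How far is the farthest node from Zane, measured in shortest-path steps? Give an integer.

3

Distances from Zane: Chioma:3, Kai:3, Nadia:3, Nora:1, Theo:2, Wiremu:2, Ximena:1, Zara:2.
The largest is 3 (to Nadia, Chioma, and Kai), so the eccentricity of Zane is 3.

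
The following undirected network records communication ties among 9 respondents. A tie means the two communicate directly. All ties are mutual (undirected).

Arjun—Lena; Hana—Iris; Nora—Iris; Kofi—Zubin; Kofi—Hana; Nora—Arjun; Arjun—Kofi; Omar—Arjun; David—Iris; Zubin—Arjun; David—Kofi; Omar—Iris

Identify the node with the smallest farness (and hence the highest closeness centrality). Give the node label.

Farness (sum of distances to all others) for each node — Arjun:11, David:15, Hana:15, Iris:14, Kofi:12, Lena:18, Nora:14, Omar:14, Zubin:15.
The smallest farness is 11, for Arjun, so Arjun has the highest closeness.

Arjun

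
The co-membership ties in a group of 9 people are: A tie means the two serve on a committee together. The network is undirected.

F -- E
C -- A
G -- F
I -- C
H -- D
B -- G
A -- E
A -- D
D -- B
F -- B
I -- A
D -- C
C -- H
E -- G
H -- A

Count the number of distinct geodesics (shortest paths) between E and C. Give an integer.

The shortest distance is 2, and the only length-2 path is E–A–C. So there is exactly 1 shortest path.

1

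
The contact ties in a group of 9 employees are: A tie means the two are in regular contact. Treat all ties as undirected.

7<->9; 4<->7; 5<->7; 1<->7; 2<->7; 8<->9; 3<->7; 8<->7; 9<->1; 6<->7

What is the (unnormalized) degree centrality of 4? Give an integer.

4 is directly tied to 7. That is 1 neighbor, so the degree of 4 is 1.

1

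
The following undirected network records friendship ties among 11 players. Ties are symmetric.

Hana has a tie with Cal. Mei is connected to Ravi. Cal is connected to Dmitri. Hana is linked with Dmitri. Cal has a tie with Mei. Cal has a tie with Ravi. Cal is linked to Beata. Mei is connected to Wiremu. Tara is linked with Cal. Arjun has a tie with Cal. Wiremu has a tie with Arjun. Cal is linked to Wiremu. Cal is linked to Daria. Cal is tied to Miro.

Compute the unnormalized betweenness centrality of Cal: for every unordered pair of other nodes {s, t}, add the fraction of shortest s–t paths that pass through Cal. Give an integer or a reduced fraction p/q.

40

Pairs whose geodesics pass through Cal — Ravi–Wiremu: 1/2; Ravi–Dmitri: 1; Ravi–Miro: 1; Ravi–Daria: 1; Ravi–Hana: 1; Ravi–Tara: 1; Ravi–Beata: 1; Ravi–Arjun: 1; Wiremu–Dmitri: 1; Wiremu–Miro: 1; Wiremu–Daria: 1; Wiremu–Hana: 1; Wiremu–Tara: 1; Wiremu–Beata: 1 … (+27 more pairs).
All other pairs contribute 0.
Summing the contributions gives betweenness(Cal) = 40.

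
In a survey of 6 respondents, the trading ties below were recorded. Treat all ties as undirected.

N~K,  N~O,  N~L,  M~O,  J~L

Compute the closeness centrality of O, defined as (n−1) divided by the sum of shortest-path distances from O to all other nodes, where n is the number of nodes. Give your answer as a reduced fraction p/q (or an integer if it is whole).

Distances from O: J:3, K:2, L:2, M:1, N:1. Sum = 9.
n = 6, so closeness = 5/9.

5/9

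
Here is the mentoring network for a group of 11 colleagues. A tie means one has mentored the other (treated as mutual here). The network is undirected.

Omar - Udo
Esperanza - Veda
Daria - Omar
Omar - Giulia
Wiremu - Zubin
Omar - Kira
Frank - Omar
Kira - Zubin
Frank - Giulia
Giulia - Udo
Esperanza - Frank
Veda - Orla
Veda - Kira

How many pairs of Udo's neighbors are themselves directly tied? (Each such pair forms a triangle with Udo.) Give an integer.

Udo's neighbors: Giulia and Omar.
Neighbor pairs that are themselves tied: Udo–Giulia–Omar. Each forms one triangle with Udo, for 1 in total.

1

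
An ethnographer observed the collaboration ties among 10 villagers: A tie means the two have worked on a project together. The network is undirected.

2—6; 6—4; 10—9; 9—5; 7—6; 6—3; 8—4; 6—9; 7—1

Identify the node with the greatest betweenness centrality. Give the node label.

Unnormalized betweenness of each node: 1:0, 2:0, 3:0, 4:8, 5:0, 6:31, 7:8, 8:0, 9:15, 10:0.
6 has the largest value, 31, making it the main broker — the node through which the most shortest paths run.

6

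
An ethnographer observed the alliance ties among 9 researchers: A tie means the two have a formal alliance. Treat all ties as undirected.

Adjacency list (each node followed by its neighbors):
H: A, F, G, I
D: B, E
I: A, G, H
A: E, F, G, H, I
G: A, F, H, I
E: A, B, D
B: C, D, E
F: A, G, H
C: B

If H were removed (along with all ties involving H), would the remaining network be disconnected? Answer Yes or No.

No

Even without H, every remaining node can still reach every other (the residual graph is connected), so H is not a cut vertex.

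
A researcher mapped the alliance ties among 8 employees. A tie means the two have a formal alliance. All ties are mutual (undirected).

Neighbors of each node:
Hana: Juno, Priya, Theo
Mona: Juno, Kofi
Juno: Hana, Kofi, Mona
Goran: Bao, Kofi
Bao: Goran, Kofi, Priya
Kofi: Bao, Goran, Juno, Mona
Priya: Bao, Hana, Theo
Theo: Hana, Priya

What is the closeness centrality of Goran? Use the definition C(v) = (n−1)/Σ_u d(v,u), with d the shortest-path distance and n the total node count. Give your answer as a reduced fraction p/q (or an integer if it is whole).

Distances from Goran: Bao:1, Hana:3, Juno:2, Kofi:1, Mona:2, Priya:2, Theo:3. Sum = 14.
n = 8, so closeness = 7/14 = 1/2.

1/2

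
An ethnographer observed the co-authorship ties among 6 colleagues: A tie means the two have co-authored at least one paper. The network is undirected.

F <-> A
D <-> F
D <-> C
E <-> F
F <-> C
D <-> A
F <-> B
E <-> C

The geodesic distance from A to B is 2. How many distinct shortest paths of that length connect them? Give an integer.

1

The shortest distance is 2, and the only length-2 path is A–F–B. So there is exactly 1 shortest path.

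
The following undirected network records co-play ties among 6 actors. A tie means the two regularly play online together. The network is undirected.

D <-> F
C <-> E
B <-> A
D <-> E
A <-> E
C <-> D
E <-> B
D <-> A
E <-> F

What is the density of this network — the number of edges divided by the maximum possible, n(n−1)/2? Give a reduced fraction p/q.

There are 9 edges and 6 nodes, so the maximum possible is C(6,2) = 15.
Density = 9/15 = 3/5.

3/5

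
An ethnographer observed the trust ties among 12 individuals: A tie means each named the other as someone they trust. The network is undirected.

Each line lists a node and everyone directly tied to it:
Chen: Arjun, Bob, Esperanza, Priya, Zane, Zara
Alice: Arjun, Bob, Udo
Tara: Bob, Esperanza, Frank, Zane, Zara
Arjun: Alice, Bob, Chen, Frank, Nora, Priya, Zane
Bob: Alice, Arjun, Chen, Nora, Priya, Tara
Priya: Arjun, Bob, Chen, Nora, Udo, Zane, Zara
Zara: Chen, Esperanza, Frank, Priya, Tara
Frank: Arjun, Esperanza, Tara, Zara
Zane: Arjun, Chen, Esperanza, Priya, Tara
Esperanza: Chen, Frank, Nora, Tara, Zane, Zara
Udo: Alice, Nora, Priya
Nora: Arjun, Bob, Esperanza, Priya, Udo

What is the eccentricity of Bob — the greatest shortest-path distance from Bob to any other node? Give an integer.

2

Distances from Bob: Alice:1, Arjun:1, Chen:1, Esperanza:2, Frank:2, Nora:1, Priya:1, Tara:1, Udo:2, Zane:2, Zara:2.
The largest is 2 (to Esperanza, Udo, Frank, Zane, and Zara), so the eccentricity of Bob is 2.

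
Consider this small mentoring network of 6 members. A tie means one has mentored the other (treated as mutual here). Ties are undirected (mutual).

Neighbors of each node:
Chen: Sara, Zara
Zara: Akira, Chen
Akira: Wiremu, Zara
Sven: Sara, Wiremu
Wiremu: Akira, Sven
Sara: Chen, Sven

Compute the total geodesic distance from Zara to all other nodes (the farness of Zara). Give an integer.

Distances from Zara: Akira:1, Chen:1, Sara:2, Sven:3, Wiremu:2.
Sum = 1 + 1 + 2 + 3 + 2 = 9.

9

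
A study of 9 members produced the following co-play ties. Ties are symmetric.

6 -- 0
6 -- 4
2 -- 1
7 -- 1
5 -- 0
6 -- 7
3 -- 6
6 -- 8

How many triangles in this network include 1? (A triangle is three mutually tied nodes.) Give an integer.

1's neighbors are 2 and 7, but none of them are tied to each other, so no triangle contains 1.

0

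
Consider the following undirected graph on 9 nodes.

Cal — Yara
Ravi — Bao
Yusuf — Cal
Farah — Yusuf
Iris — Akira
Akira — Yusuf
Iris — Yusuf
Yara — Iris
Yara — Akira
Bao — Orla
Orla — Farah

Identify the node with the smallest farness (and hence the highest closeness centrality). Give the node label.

Farness (sum of distances to all others) for each node — Akira:19, Bao:24, Cal:20, Farah:16, Iris:19, Orla:19, Ravi:31, Yara:23, Yusuf:15.
The smallest farness is 15, for Yusuf, so Yusuf has the highest closeness.

Yusuf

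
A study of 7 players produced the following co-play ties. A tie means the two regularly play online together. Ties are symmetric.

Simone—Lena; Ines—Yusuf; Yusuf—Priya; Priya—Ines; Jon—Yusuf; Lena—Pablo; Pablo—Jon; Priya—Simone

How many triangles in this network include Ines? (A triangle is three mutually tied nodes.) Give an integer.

1

Ines's neighbors: Priya and Yusuf.
Neighbor pairs that are themselves tied: Ines–Priya–Yusuf. Each forms one triangle with Ines, for 1 in total.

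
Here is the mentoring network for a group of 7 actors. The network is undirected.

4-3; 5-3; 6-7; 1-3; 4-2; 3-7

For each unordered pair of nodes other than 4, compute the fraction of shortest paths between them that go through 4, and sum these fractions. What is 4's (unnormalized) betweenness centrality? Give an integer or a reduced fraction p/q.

5

Pairs whose geodesics pass through 4 — 5–2: 1; 1–2: 1; 7–2: 1; 3–2: 1; 2–6: 1.
All other pairs contribute 0.
Summing the contributions gives betweenness(4) = 5.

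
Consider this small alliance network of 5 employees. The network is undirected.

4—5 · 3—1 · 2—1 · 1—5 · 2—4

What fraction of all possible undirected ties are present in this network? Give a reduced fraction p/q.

There are 5 edges and 5 nodes, so the maximum possible is C(5,2) = 10.
Density = 5/10 = 1/2.

1/2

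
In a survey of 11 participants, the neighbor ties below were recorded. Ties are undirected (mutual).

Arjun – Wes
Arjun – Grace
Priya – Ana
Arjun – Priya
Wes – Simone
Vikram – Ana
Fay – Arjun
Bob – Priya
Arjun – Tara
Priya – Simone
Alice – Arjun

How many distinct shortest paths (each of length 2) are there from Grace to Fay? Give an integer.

The shortest distance is 2, and the only length-2 path is Grace–Arjun–Fay. So there is exactly 1 shortest path.

1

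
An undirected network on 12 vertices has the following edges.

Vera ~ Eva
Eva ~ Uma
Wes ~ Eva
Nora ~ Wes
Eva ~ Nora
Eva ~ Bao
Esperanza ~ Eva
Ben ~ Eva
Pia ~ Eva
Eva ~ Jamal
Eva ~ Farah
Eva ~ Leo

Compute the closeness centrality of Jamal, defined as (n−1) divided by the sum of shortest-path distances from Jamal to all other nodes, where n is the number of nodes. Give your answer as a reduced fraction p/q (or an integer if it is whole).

11/21

Distances from Jamal: Bao:2, Ben:2, Esperanza:2, Eva:1, Farah:2, Leo:2, Nora:2, Pia:2, Uma:2, Vera:2, Wes:2. Sum = 21.
n = 12, so closeness = 11/21.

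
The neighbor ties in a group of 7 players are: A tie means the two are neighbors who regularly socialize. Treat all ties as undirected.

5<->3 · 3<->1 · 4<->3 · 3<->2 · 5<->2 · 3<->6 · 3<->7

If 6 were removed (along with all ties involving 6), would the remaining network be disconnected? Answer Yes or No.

Even without 6, every remaining node can still reach every other (the residual graph is connected), so 6 is not a cut vertex.

No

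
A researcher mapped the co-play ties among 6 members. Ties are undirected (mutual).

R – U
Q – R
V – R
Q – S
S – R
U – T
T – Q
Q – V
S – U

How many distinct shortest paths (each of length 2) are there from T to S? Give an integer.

The shortest distance is 2. The length-2 paths are: T–U–S; T–Q–S.
That gives 2 distinct shortest paths.

2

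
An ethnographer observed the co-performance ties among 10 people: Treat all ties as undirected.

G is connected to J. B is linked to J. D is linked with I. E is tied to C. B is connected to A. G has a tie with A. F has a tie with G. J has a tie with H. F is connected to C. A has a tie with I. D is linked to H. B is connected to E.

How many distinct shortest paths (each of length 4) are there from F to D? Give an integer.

2

The shortest distance is 4. The length-4 paths are: F–G–J–H–D; F–G–A–I–D.
That gives 2 distinct shortest paths.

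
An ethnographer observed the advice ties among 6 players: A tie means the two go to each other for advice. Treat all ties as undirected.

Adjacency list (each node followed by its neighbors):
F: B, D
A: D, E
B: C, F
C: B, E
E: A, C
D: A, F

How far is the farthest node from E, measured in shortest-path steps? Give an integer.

Distances from E: A:1, B:2, C:1, D:2, F:3.
The largest is 3 (to F), so the eccentricity of E is 3.

3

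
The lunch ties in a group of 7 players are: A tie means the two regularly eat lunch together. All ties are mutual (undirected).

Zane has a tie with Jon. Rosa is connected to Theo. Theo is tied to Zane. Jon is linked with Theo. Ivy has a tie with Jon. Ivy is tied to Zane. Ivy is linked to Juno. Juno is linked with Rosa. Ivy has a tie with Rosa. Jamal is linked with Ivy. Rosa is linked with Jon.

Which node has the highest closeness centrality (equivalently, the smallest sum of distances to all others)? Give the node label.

Ivy

Farness (sum of distances to all others) for each node — Ivy:7, Jamal:12, Jon:8, Juno:10, Rosa:8, Theo:10, Zane:9.
The smallest farness is 7, for Ivy, so Ivy has the highest closeness.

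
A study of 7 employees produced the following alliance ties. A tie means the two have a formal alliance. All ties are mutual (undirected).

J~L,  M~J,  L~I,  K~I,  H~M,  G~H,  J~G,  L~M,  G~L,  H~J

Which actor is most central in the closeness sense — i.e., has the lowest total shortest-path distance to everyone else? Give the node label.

L

Farness (sum of distances to all others) for each node — G:10, H:12, I:11, J:9, K:16, L:8, M:10.
The smallest farness is 8, for L, so L has the highest closeness.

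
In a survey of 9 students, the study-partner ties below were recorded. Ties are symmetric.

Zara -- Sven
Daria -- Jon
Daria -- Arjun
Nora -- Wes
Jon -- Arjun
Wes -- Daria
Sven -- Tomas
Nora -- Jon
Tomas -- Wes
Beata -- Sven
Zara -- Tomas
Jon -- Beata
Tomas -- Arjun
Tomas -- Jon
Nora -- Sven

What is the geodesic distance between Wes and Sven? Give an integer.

2

One shortest route is Wes – Nora – Sven, which uses 2 edges, and Wes and Sven are not directly tied, so nothing shorter exists. So d(Wes,Sven) = 2.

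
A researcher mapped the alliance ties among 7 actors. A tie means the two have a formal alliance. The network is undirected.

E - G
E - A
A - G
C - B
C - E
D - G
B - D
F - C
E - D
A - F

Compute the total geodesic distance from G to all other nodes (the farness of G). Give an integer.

9

Distances from G: A:1, B:2, C:2, D:1, E:1, F:2.
Sum = 1 + 2 + 2 + 1 + 1 + 2 = 9.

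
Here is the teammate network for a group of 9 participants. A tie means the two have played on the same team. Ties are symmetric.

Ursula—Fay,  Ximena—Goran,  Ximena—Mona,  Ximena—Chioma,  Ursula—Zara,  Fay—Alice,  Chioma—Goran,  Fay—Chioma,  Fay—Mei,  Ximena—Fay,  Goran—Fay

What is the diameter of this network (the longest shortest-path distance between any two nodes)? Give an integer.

Eccentricity of each node (its greatest distance to any other): Alice:3, Chioma:3, Fay:2, Goran:3, Mei:3, Mona:4, Ursula:3, Ximena:3, Zara:4.
The maximum eccentricity is 4, realized for instance by the pair Zara–Mona via Zara – Ursula – Fay – Ximena – Mona. So the diameter is 4.

4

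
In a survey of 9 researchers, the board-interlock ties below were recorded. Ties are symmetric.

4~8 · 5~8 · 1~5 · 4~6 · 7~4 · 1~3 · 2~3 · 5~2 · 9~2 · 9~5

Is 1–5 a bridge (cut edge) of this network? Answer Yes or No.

Even without that edge, 1 still reaches 5 via 1 – 3 – 2 – 5, so the network stays connected. Not a bridge.

No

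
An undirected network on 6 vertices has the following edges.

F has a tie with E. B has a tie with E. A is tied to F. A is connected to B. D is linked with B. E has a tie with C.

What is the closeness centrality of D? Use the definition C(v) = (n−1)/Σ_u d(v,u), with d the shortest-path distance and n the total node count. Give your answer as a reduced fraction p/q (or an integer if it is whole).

5/11

Distances from D: A:2, B:1, C:3, E:2, F:3. Sum = 11.
n = 6, so closeness = 5/11.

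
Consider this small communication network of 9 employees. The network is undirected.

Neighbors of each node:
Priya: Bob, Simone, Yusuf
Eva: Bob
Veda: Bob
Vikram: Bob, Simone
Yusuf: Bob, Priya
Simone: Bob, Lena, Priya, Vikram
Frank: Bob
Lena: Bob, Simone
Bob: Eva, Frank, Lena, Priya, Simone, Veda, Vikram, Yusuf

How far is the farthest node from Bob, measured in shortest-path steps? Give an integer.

1

Distances from Bob: Eva:1, Frank:1, Lena:1, Priya:1, Simone:1, Veda:1, Vikram:1, Yusuf:1.
The largest is 1 (to Eva, Veda, Vikram, Simone, Frank, Lena, Priya, and Yusuf), so the eccentricity of Bob is 1.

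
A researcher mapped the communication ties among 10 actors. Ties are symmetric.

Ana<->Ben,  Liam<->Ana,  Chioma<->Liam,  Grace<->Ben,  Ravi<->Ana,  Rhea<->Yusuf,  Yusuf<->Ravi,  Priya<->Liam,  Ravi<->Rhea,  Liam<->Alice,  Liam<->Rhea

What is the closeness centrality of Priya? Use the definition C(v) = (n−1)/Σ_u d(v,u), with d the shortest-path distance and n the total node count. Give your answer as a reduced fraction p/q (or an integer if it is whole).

9/22

Distances from Priya: Alice:2, Ana:2, Ben:3, Chioma:2, Grace:4, Liam:1, Ravi:3, Rhea:2, Yusuf:3. Sum = 22.
n = 10, so closeness = 9/22.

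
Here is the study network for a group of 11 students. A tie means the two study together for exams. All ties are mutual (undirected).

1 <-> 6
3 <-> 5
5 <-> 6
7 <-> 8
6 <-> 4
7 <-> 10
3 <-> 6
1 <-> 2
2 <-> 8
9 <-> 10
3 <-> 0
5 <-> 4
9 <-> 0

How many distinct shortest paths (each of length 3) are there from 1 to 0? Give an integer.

The shortest distance is 3, and the only length-3 path is 1–6–3–0. So there is exactly 1 shortest path.

1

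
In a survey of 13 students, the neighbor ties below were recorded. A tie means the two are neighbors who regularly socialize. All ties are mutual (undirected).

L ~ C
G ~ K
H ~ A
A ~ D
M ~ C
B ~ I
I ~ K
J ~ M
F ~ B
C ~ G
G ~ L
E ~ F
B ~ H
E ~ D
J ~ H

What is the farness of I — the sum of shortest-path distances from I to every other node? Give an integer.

Distances from I: A:3, B:1, C:3, D:4, E:3, F:2, G:2, H:2, J:3, K:1, L:3, M:4.
Sum = 3 + 1 + 3 + 4 + 3 + 2 + 2 + 2 + 3 + 1 + 3 + 4 = 31.

31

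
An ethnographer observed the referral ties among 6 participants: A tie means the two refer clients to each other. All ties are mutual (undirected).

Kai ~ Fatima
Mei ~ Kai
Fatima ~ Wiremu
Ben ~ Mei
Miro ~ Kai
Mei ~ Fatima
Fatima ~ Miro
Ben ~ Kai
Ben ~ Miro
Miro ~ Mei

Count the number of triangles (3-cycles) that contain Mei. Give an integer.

Mei's neighbors: Ben, Fatima, Kai, and Miro.
Neighbor pairs that are themselves tied: Mei–Ben–Kai; Mei–Ben–Miro; Mei–Fatima–Kai; Mei–Fatima–Miro; Mei–Kai–Miro. Each forms one triangle with Mei, for 5 in total.

5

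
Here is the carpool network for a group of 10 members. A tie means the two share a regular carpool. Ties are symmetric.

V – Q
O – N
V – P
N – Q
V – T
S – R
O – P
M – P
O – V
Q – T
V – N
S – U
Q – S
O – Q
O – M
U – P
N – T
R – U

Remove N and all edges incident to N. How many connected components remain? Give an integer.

1

N's neighbors (O, Q, T, and V) remain reachable from one another through other ties, so the rest of the network stays in one piece.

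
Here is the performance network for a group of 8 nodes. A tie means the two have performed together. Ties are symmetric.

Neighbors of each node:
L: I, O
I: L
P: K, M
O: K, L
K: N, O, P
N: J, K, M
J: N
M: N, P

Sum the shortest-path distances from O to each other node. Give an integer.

Distances from O: I:2, J:3, K:1, L:1, M:3, N:2, P:2.
Sum = 2 + 3 + 1 + 1 + 3 + 2 + 2 = 14.

14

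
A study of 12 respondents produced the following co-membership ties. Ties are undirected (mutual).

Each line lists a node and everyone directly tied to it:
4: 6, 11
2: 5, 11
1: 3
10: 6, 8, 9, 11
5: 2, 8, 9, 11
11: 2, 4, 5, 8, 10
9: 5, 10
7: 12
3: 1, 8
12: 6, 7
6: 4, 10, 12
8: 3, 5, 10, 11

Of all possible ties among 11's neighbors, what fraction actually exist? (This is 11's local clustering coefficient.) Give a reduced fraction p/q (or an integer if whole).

11's neighbors: 2, 4, 5, 8, and 10 (k = 5).
Possible neighbor pairs: C(5,2) = 10. Edges among them: 2–5, 5–8, 8–10 → e = 3.
Clustering(11) = 3/10.

3/10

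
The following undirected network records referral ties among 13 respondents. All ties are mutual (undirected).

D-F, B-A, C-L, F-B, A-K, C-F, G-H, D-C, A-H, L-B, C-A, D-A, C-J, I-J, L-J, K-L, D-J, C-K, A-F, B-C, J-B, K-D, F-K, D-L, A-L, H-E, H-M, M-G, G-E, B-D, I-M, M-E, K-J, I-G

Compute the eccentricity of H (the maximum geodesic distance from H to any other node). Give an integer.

3

Distances from H: A:1, B:2, C:2, D:2, E:1, F:2, G:1, I:2, J:3, K:2, L:2, M:1.
The largest is 3 (to J), so the eccentricity of H is 3.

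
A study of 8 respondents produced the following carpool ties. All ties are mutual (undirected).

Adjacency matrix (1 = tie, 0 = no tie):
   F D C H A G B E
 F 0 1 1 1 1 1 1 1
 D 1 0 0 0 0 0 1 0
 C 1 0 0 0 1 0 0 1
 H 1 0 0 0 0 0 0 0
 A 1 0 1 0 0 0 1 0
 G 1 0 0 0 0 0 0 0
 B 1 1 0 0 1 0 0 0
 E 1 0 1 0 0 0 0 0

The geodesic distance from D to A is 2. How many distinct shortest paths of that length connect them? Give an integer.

The shortest distance is 2. The length-2 paths are: D–F–A; D–B–A.
That gives 2 distinct shortest paths.

2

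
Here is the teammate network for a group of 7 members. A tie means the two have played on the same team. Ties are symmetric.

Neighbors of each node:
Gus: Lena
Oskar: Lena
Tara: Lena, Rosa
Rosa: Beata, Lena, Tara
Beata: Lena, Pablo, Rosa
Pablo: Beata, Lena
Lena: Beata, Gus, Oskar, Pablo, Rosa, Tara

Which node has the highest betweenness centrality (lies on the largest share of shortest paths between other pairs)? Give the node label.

Lena

Unnormalized betweenness of each node: Beata:1/2, Gus:0, Lena:11, Oskar:0, Pablo:0, Rosa:1/2, Tara:0.
Lena has the largest value, 11, making it the main broker — the node through which the most shortest paths run.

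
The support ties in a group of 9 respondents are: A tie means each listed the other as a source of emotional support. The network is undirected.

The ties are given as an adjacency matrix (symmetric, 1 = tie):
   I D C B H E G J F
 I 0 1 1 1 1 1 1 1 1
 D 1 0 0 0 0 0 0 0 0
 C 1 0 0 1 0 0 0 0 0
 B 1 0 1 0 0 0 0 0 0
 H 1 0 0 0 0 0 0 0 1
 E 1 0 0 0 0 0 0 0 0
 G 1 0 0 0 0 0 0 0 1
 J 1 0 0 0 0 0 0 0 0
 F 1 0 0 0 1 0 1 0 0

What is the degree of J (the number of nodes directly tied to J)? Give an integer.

J is directly tied to I. That is 1 neighbor, so the degree of J is 1.

1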